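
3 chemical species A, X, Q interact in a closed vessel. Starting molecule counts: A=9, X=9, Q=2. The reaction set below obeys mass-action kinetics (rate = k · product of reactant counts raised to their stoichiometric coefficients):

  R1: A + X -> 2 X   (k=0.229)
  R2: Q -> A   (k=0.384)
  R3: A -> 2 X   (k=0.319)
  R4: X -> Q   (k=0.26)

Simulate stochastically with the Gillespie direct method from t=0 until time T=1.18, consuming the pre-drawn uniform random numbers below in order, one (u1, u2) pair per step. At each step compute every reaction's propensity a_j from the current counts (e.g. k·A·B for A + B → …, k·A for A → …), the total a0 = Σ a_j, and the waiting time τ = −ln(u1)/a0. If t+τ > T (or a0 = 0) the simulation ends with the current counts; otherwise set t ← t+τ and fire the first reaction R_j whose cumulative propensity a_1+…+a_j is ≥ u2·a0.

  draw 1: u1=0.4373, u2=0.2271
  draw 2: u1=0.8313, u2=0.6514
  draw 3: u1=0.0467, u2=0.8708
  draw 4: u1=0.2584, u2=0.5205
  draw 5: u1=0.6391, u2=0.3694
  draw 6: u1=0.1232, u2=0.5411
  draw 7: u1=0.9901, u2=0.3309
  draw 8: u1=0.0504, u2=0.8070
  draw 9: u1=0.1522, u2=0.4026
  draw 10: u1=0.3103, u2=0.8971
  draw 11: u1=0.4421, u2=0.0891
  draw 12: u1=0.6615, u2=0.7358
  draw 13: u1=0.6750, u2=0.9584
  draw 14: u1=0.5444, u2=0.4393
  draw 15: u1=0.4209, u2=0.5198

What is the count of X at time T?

t=0.000: A=9 X=9 Q=2
Draw 1: a1=18.549, a2=0.768, a3=2.871, a4=2.340, a0=24.528; τ=−ln(0.4373)/24.528=0.034 → t=0.034; u2·a0=0.2271·24.528=5.570 ≤ a1=18.549 → R1 fires; A=8 X=10 Q=2
Draw 2: a1=18.320, a2=0.768, a3=2.552, a4=2.600, a0=24.240; τ=−ln(0.8313)/24.240=0.008 → t=0.041; u2·a0=0.6514·24.240=15.790 ≤ a1=18.320 → R1 fires; A=7 X=11 Q=2
Draw 3: a1=17.633, a2=0.768, a3=2.233, a4=2.860, a0=23.494; τ=−ln(0.0467)/23.494=0.130 → t=0.172; u2·a0=0.8708·23.494=20.459; a1+a2=18.401 < 20.459 ≤ a1+…+a3=20.634 → R3 fires; A=6 X=13 Q=2
Draw 4: a1=17.862, a2=0.768, a3=1.914, a4=3.380, a0=23.924; τ=−ln(0.2584)/23.924=0.057 → t=0.228; u2·a0=0.5205·23.924=12.452 ≤ a1=17.862 → R1 fires; A=5 X=14 Q=2
Draw 5: a1=16.030, a2=0.768, a3=1.595, a4=3.640, a0=22.033; τ=−ln(0.6391)/22.033=0.020 → t=0.249; u2·a0=0.3694·22.033=8.139 ≤ a1=16.030 → R1 fires; A=4 X=15 Q=2
Draw 6: a1=13.740, a2=0.768, a3=1.276, a4=3.900, a0=19.684; τ=−ln(0.1232)/19.684=0.106 → t=0.355; u2·a0=0.5411·19.684=10.651 ≤ a1=13.740 → R1 fires; A=3 X=16 Q=2
Draw 7: a1=10.992, a2=0.768, a3=0.957, a4=4.160, a0=16.877; τ=−ln(0.9901)/16.877=0.001 → t=0.356; u2·a0=0.3309·16.877=5.585 ≤ a1=10.992 → R1 fires; A=2 X=17 Q=2
Draw 8: a1=7.786, a2=0.768, a3=0.638, a4=4.420, a0=13.612; τ=−ln(0.0504)/13.612=0.219 → t=0.575; u2·a0=0.8070·13.612=10.985; a1+…+a3=9.192 < 10.985 ≤ a1+…+a4=13.612 → R4 fires; A=2 X=16 Q=3
Draw 9: a1=7.328, a2=1.152, a3=0.638, a4=4.160, a0=13.278; τ=−ln(0.1522)/13.278=0.142 → t=0.717; u2·a0=0.4026·13.278=5.346 ≤ a1=7.328 → R1 fires; A=1 X=17 Q=3
Draw 10: a1=3.893, a2=1.152, a3=0.319, a4=4.420, a0=9.784; τ=−ln(0.3103)/9.784=0.120 → t=0.836; u2·a0=0.8971·9.784=8.777; a1+…+a3=5.364 < 8.777 ≤ a1+…+a4=9.784 → R4 fires; A=1 X=16 Q=4
Draw 11: a1=3.664, a2=1.536, a3=0.319, a4=4.160, a0=9.679; τ=−ln(0.4421)/9.679=0.084 → t=0.921; u2·a0=0.0891·9.679=0.862 ≤ a1=3.664 → R1 fires; A=0 X=17 Q=4
Draw 12: a1=0.000, a2=1.536, a3=0.000, a4=4.420, a0=5.956; τ=−ln(0.6615)/5.956=0.069 → t=0.990; u2·a0=0.7358·5.956=4.382; a1+…+a3=1.536 < 4.382 ≤ a1+…+a4=5.956 → R4 fires; A=0 X=16 Q=5
Draw 13: a1=0.000, a2=1.920, a3=0.000, a4=4.160, a0=6.080; τ=−ln(0.6750)/6.080=0.065 → t=1.055; u2·a0=0.9584·6.080=5.827; a1+…+a3=1.920 < 5.827 ≤ a1+…+a4=6.080 → R4 fires; A=0 X=15 Q=6
Draw 14: a1=0.000, a2=2.304, a3=0.000, a4=3.900, a0=6.204; τ=−ln(0.5444)/6.204=0.098 → t=1.153; u2·a0=0.4393·6.204=2.725; a1+…+a3=2.304 < 2.725 ≤ a1+…+a4=6.204 → R4 fires; A=0 X=14 Q=7
Draw 15: a1=0.000, a2=2.688, a3=0.000, a4=3.640, a0=6.328; τ=−ln(0.4209)/6.328=0.137 → t=1.290 > T=1.18: stop.
Read off X at T=1.18: 14

X at T = 14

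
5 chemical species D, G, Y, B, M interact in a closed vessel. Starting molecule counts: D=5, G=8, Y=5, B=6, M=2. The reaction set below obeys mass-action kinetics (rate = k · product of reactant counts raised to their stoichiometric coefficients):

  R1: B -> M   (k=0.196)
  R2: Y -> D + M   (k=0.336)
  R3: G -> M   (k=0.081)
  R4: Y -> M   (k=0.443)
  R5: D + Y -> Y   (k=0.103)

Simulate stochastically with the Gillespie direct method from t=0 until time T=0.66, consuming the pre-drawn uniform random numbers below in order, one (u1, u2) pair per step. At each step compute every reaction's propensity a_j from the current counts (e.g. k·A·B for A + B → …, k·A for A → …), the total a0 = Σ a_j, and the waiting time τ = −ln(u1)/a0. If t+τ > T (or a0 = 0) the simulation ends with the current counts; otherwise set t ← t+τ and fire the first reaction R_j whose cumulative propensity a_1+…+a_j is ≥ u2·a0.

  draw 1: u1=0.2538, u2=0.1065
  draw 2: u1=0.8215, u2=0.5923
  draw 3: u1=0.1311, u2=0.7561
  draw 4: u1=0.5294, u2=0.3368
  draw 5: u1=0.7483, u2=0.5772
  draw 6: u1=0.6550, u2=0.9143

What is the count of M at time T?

t=0.000: D=5 G=8 Y=5 B=6 M=2
Draw 1: a1=1.176, a2=1.680, a3=0.648, a4=2.215, a5=2.575, a0=8.294; τ=−ln(0.2538)/8.294=0.165 → t=0.165; u2·a0=0.1065·8.294=0.883 ≤ a1=1.176 → R1 fires; D=5 G=8 Y=5 B=5 M=3
Draw 2: a1=0.980, a2=1.680, a3=0.648, a4=2.215, a5=2.575, a0=8.098; τ=−ln(0.8215)/8.098=0.024 → t=0.190; u2·a0=0.5923·8.098=4.796; a1+…+a3=3.308 < 4.796 ≤ a1+…+a4=5.523 → R4 fires; D=5 G=8 Y=4 B=5 M=4
Draw 3: a1=0.980, a2=1.344, a3=0.648, a4=1.772, a5=2.060, a0=6.804; τ=−ln(0.1311)/6.804=0.299 → t=0.488; u2·a0=0.7561·6.804=5.145; a1+…+a4=4.744 < 5.145 ≤ a1+…+a5=6.804 → R5 fires; D=4 G=8 Y=4 B=5 M=4
Draw 4: a1=0.980, a2=1.344, a3=0.648, a4=1.772, a5=1.648, a0=6.392; τ=−ln(0.5294)/6.392=0.100 → t=0.588; u2·a0=0.3368·6.392=2.153; a1=0.980 < 2.153 ≤ a1+a2=2.324 → R2 fires; D=5 G=8 Y=3 B=5 M=5
Draw 5: a1=0.980, a2=1.008, a3=0.648, a4=1.329, a5=1.545, a0=5.510; τ=−ln(0.7483)/5.510=0.053 → t=0.640; u2·a0=0.5772·5.510=3.180; a1+…+a3=2.636 < 3.180 ≤ a1+…+a4=3.965 → R4 fires; D=5 G=8 Y=2 B=5 M=6
Draw 6: a1=0.980, a2=0.672, a3=0.648, a4=0.886, a5=1.030, a0=4.216; τ=−ln(0.6550)/4.216=0.100 → t=0.741 > T=0.66: stop.
Read off M at T=0.66: 6

M at T = 6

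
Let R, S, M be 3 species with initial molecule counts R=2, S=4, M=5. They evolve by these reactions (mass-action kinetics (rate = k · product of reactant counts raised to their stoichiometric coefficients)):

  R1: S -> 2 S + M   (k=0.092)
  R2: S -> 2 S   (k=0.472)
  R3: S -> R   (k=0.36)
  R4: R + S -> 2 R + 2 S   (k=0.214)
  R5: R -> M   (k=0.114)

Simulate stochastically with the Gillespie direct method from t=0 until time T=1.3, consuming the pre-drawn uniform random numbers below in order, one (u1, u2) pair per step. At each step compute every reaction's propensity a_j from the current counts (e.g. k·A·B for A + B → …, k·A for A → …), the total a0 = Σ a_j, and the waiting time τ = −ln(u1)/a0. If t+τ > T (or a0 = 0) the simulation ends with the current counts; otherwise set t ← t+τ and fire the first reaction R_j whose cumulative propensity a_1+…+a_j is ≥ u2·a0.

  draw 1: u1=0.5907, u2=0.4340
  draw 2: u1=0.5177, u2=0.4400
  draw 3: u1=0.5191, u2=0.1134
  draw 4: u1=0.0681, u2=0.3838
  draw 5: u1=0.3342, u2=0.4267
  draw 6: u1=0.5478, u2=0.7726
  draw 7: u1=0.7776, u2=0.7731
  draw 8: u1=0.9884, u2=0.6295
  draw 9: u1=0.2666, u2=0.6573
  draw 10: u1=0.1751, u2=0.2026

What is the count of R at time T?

R at T = 10

t=0.000: R=2 S=4 M=5
Draw 1: a1=0.368, a2=1.888, a3=1.440, a4=1.712, a5=0.228, a0=5.636; τ=−ln(0.5907)/5.636=0.093 → t=0.093; u2·a0=0.4340·5.636=2.446; a1+a2=2.256 < 2.446 ≤ a1+…+a3=3.696 → R3 fires; R=3 S=3 M=5
Draw 2: a1=0.276, a2=1.416, a3=1.080, a4=1.926, a5=0.342, a0=5.040; τ=−ln(0.5177)/5.040=0.131 → t=0.224; u2·a0=0.4400·5.040=2.218; a1+a2=1.692 < 2.218 ≤ a1+…+a3=2.772 → R3 fires; R=4 S=2 M=5
Draw 3: a1=0.184, a2=0.944, a3=0.720, a4=1.712, a5=0.456, a0=4.016; τ=−ln(0.5191)/4.016=0.163 → t=0.387; u2·a0=0.1134·4.016=0.455; a1=0.184 < 0.455 ≤ a1+a2=1.128 → R2 fires; R=4 S=3 M=5
Draw 4: a1=0.276, a2=1.416, a3=1.080, a4=2.568, a5=0.456, a0=5.796; τ=−ln(0.0681)/5.796=0.464 → t=0.851; u2·a0=0.3838·5.796=2.225; a1+a2=1.692 < 2.225 ≤ a1+…+a3=2.772 → R3 fires; R=5 S=2 M=5
Draw 5: a1=0.184, a2=0.944, a3=0.720, a4=2.140, a5=0.570, a0=4.558; τ=−ln(0.3342)/4.558=0.240 → t=1.091; u2·a0=0.4267·4.558=1.945; a1+…+a3=1.848 < 1.945 ≤ a1+…+a4=3.988 → R4 fires; R=6 S=3 M=5
Draw 6: a1=0.276, a2=1.416, a3=1.080, a4=3.852, a5=0.684, a0=7.308; τ=−ln(0.5478)/7.308=0.082 → t=1.174; u2·a0=0.7726·7.308=5.646; a1+…+a3=2.772 < 5.646 ≤ a1+…+a4=6.624 → R4 fires; R=7 S=4 M=5
Draw 7: a1=0.368, a2=1.888, a3=1.440, a4=5.992, a5=0.798, a0=10.486; τ=−ln(0.7776)/10.486=0.024 → t=1.198; u2·a0=0.7731·10.486=8.107; a1+…+a3=3.696 < 8.107 ≤ a1+…+a4=9.688 → R4 fires; R=8 S=5 M=5
Draw 8: a1=0.460, a2=2.360, a3=1.800, a4=8.560, a5=0.912, a0=14.092; τ=−ln(0.9884)/14.092=0.001 → t=1.198; u2·a0=0.6295·14.092=8.871; a1+…+a3=4.620 < 8.871 ≤ a1+…+a4=13.180 → R4 fires; R=9 S=6 M=5
Draw 9: a1=0.552, a2=2.832, a3=2.160, a4=11.556, a5=1.026, a0=18.126; τ=−ln(0.2666)/18.126=0.073 → t=1.271; u2·a0=0.6573·18.126=11.914; a1+…+a3=5.544 < 11.914 ≤ a1+…+a4=17.100 → R4 fires; R=10 S=7 M=5
Draw 10: a1=0.644, a2=3.304, a3=2.520, a4=14.980, a5=1.140, a0=22.588; τ=−ln(0.1751)/22.588=0.077 → t=1.349 > T=1.3: stop.
Read off R at T=1.3: 10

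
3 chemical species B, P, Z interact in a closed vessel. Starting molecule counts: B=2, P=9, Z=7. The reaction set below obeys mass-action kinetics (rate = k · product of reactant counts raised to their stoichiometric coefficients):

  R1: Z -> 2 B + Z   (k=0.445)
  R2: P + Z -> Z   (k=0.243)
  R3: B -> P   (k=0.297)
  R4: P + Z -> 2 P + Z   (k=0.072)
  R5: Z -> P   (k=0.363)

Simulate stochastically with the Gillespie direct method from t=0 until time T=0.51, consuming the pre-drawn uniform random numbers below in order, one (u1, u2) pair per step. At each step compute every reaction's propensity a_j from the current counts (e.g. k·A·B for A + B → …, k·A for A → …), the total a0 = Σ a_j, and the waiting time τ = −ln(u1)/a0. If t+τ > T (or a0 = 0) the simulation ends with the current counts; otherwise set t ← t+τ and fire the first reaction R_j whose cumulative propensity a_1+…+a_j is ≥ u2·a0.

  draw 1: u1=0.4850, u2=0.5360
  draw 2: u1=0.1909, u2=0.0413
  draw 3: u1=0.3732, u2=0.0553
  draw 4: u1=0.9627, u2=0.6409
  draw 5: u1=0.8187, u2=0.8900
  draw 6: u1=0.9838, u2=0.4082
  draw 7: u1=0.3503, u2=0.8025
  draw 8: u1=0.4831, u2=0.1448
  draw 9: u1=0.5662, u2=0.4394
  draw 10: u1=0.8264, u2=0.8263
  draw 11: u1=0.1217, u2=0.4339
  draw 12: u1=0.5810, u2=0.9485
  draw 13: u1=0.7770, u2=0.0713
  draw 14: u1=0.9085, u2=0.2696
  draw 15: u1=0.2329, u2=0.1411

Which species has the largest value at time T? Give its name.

t=0.000: B=2 P=9 Z=7
Draw 1: a1=3.115, a2=15.309, a3=0.594, a4=4.536, a5=2.541, a0=26.095; τ=−ln(0.4850)/26.095=0.028 → t=0.028; u2·a0=0.5360·26.095=13.987; a1=3.115 < 13.987 ≤ a1+a2=18.424 → R2 fires; B=2 P=8 Z=7
Draw 2: a1=3.115, a2=13.608, a3=0.594, a4=4.032, a5=2.541, a0=23.890; τ=−ln(0.1909)/23.890=0.069 → t=0.097; u2·a0=0.0413·23.890=0.987 ≤ a1=3.115 → R1 fires; B=4 P=8 Z=7
Draw 3: a1=3.115, a2=13.608, a3=1.188, a4=4.032, a5=2.541, a0=24.484; τ=−ln(0.3732)/24.484=0.040 → t=0.137; u2·a0=0.0553·24.484=1.354 ≤ a1=3.115 → R1 fires; B=6 P=8 Z=7
Draw 4: a1=3.115, a2=13.608, a3=1.782, a4=4.032, a5=2.541, a0=25.078; τ=−ln(0.9627)/25.078=0.002 → t=0.139; u2·a0=0.6409·25.078=16.072; a1=3.115 < 16.072 ≤ a1+a2=16.723 → R2 fires; B=6 P=7 Z=7
Draw 5: a1=3.115, a2=11.907, a3=1.782, a4=3.528, a5=2.541, a0=22.873; τ=−ln(0.8187)/22.873=0.009 → t=0.148; u2·a0=0.8900·22.873=20.357; a1+…+a4=20.332 < 20.357 ≤ a1+…+a5=22.873 → R5 fires; B=6 P=8 Z=6
Draw 6: a1=2.670, a2=11.664, a3=1.782, a4=3.456, a5=2.178, a0=21.750; τ=−ln(0.9838)/21.750=0.001 → t=0.148; u2·a0=0.4082·21.750=8.878; a1=2.670 < 8.878 ≤ a1+a2=14.334 → R2 fires; B=6 P=7 Z=6
Draw 7: a1=2.670, a2=10.206, a3=1.782, a4=3.024, a5=2.178, a0=19.860; τ=−ln(0.3503)/19.860=0.053 → t=0.201; u2·a0=0.8025·19.860=15.938; a1+…+a3=14.658 < 15.938 ≤ a1+…+a4=17.682 → R4 fires; B=6 P=8 Z=6
Draw 8: a1=2.670, a2=11.664, a3=1.782, a4=3.456, a5=2.178, a0=21.750; τ=−ln(0.4831)/21.750=0.033 → t=0.235; u2·a0=0.1448·21.750=3.149; a1=2.670 < 3.149 ≤ a1+a2=14.334 → R2 fires; B=6 P=7 Z=6
Draw 9: a1=2.670, a2=10.206, a3=1.782, a4=3.024, a5=2.178, a0=19.860; τ=−ln(0.5662)/19.860=0.029 → t=0.263; u2·a0=0.4394·19.860=8.726; a1=2.670 < 8.726 ≤ a1+a2=12.876 → R2 fires; B=6 P=6 Z=6
Draw 10: a1=2.670, a2=8.748, a3=1.782, a4=2.592, a5=2.178, a0=17.970; τ=−ln(0.8264)/17.970=0.011 → t=0.274; u2·a0=0.8263·17.970=14.849; a1+…+a3=13.200 < 14.849 ≤ a1+…+a4=15.792 → R4 fires; B=6 P=7 Z=6
Draw 11: a1=2.670, a2=10.206, a3=1.782, a4=3.024, a5=2.178, a0=19.860; τ=−ln(0.1217)/19.860=0.106 → t=0.380; u2·a0=0.4339·19.860=8.617; a1=2.670 < 8.617 ≤ a1+a2=12.876 → R2 fires; B=6 P=6 Z=6
Draw 12: a1=2.670, a2=8.748, a3=1.782, a4=2.592, a5=2.178, a0=17.970; τ=−ln(0.5810)/17.970=0.030 → t=0.410; u2·a0=0.9485·17.970=17.045; a1+…+a4=15.792 < 17.045 ≤ a1+…+a5=17.970 → R5 fires; B=6 P=7 Z=5
Draw 13: a1=2.225, a2=8.505, a3=1.782, a4=2.520, a5=1.815, a0=16.847; τ=−ln(0.7770)/16.847=0.015 → t=0.425; u2·a0=0.0713·16.847=1.201 ≤ a1=2.225 → R1 fires; B=8 P=7 Z=5
Draw 14: a1=2.225, a2=8.505, a3=2.376, a4=2.520, a5=1.815, a0=17.441; τ=−ln(0.9085)/17.441=0.006 → t=0.431; u2·a0=0.2696·17.441=4.702; a1=2.225 < 4.702 ≤ a1+a2=10.730 → R2 fires; B=8 P=6 Z=5
Draw 15: a1=2.225, a2=7.290, a3=2.376, a4=2.160, a5=1.815, a0=15.866; τ=−ln(0.2329)/15.866=0.092 → t=0.522 > T=0.51: stop.
At T=0.51: B=8 P=6 Z=5; the largest is B.

Dominant species at T: B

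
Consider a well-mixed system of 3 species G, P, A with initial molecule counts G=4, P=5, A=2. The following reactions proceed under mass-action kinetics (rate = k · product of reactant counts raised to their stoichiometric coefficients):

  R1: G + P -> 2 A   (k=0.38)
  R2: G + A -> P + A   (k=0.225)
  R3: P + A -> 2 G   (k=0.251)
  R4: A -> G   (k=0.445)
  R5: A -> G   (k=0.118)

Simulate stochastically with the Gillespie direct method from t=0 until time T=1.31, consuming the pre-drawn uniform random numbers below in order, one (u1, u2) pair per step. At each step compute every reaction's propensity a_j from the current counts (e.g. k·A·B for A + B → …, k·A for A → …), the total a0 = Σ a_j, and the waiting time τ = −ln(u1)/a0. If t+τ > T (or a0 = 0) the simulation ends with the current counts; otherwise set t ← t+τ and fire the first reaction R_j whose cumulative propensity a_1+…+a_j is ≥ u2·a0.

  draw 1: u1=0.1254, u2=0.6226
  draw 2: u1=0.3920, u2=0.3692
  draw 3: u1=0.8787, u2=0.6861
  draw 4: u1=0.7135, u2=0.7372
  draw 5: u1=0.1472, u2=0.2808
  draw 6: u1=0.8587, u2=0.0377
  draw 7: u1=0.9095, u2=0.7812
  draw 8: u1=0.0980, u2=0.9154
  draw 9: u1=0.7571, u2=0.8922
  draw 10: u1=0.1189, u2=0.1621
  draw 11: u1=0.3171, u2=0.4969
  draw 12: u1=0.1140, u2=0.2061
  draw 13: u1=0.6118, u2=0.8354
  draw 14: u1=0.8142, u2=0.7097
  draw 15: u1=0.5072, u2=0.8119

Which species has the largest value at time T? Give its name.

t=0.000: G=4 P=5 A=2
Draw 1: a1=7.600, a2=1.800, a3=2.510, a4=0.890, a5=0.236, a0=13.036; τ=−ln(0.1254)/13.036=0.159 → t=0.159; u2·a0=0.6226·13.036=8.116; a1=7.600 < 8.116 ≤ a1+a2=9.400 → R2 fires; G=3 P=6 A=2
Draw 2: a1=6.840, a2=1.350, a3=3.012, a4=0.890, a5=0.236, a0=12.328; τ=−ln(0.3920)/12.328=0.076 → t=0.235; u2·a0=0.3692·12.328=4.551 ≤ a1=6.840 → R1 fires; G=2 P=5 A=4
Draw 3: a1=3.800, a2=1.800, a3=5.020, a4=1.780, a5=0.472, a0=12.872; τ=−ln(0.8787)/12.872=0.010 → t=0.245; u2·a0=0.6861·12.872=8.831; a1+a2=5.600 < 8.831 ≤ a1+…+a3=10.620 → R3 fires; G=4 P=4 A=3
Draw 4: a1=6.080, a2=2.700, a3=3.012, a4=1.335, a5=0.354, a0=13.481; τ=−ln(0.7135)/13.481=0.025 → t=0.270; u2·a0=0.7372·13.481=9.938; a1+a2=8.780 < 9.938 ≤ a1+…+a3=11.792 → R3 fires; G=6 P=3 A=2
Draw 5: a1=6.840, a2=2.700, a3=1.506, a4=0.890, a5=0.236, a0=12.172; τ=−ln(0.1472)/12.172=0.157 → t=0.428; u2·a0=0.2808·12.172=3.418 ≤ a1=6.840 → R1 fires; G=5 P=2 A=4
Draw 6: a1=3.800, a2=4.500, a3=2.008, a4=1.780, a5=0.472, a0=12.560; τ=−ln(0.8587)/12.560=0.012 → t=0.440; u2·a0=0.0377·12.560=0.474 ≤ a1=3.800 → R1 fires; G=4 P=1 A=6
Draw 7: a1=1.520, a2=5.400, a3=1.506, a4=2.670, a5=0.708, a0=11.804; τ=−ln(0.9095)/11.804=0.008 → t=0.448; u2·a0=0.7812·11.804=9.221; a1+…+a3=8.426 < 9.221 ≤ a1+…+a4=11.096 → R4 fires; G=5 P=1 A=5
Draw 8: a1=1.900, a2=5.625, a3=1.255, a4=2.225, a5=0.590, a0=11.595; τ=−ln(0.0980)/11.595=0.200 → t=0.648; u2·a0=0.9154·11.595=10.614; a1+…+a3=8.780 < 10.614 ≤ a1+…+a4=11.005 → R4 fires; G=6 P=1 A=4
Draw 9: a1=2.280, a2=5.400, a3=1.004, a4=1.780, a5=0.472, a0=10.936; τ=−ln(0.7571)/10.936=0.025 → t=0.674; u2·a0=0.8922·10.936=9.757; a1+…+a3=8.684 < 9.757 ≤ a1+…+a4=10.464 → R4 fires; G=7 P=1 A=3
Draw 10: a1=2.660, a2=4.725, a3=0.753, a4=1.335, a5=0.354, a0=9.827; τ=−ln(0.1189)/9.827=0.217 → t=0.890; u2·a0=0.1621·9.827=1.593 ≤ a1=2.660 → R1 fires; G=6 P=0 A=5
Draw 11: a1=0.000, a2=6.750, a3=0.000, a4=2.225, a5=0.590, a0=9.565; τ=−ln(0.3171)/9.565=0.120 → t=1.010; u2·a0=0.4969·9.565=4.753; a1=0.000 < 4.753 ≤ a1+a2=6.750 → R2 fires; G=5 P=1 A=5
Draw 12: a1=1.900, a2=5.625, a3=1.255, a4=2.225, a5=0.590, a0=11.595; τ=−ln(0.1140)/11.595=0.187 → t=1.198; u2·a0=0.2061·11.595=2.390; a1=1.900 < 2.390 ≤ a1+a2=7.525 → R2 fires; G=4 P=2 A=5
Draw 13: a1=3.040, a2=4.500, a3=2.510, a4=2.225, a5=0.590, a0=12.865; τ=−ln(0.6118)/12.865=0.038 → t=1.236; u2·a0=0.8354·12.865=10.747; a1+…+a3=10.050 < 10.747 ≤ a1+…+a4=12.275 → R4 fires; G=5 P=2 A=4
Draw 14: a1=3.800, a2=4.500, a3=2.008, a4=1.780, a5=0.472, a0=12.560; τ=−ln(0.8142)/12.560=0.016 → t=1.252; u2·a0=0.7097·12.560=8.914; a1+a2=8.300 < 8.914 ≤ a1+…+a3=10.308 → R3 fires; G=7 P=1 A=3
Draw 15: a1=2.660, a2=4.725, a3=0.753, a4=1.335, a5=0.354, a0=9.827; τ=−ln(0.5072)/9.827=0.069 → t=1.321 > T=1.31: stop.
At T=1.31: G=7 P=1 A=3; the largest is G.

Dominant species at T: G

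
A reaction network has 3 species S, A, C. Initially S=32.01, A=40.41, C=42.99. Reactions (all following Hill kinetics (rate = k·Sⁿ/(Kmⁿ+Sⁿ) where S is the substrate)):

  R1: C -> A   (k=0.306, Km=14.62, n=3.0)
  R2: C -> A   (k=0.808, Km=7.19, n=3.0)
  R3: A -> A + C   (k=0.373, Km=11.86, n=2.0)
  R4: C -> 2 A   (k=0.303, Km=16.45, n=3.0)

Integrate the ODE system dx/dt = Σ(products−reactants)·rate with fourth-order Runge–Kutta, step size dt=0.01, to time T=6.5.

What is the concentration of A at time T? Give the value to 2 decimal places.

A at T = 51.20

RK4 with dt=0.01: 650 steps to T=6.5. Trajectory (selected grid times):
t=0.00: S=32.01 A=40.41 C=42.99
t=0.72: S=32.01 A=41.61 C=42.24
t=1.44: S=32.01 A=42.81 C=41.49
t=2.17: S=32.01 A=44.03 C=40.74
t=2.89: S=32.01 A=45.23 C=40.00
t=3.61: S=32.01 A=46.42 C=39.26
t=4.33: S=32.01 A=47.62 C=38.52
t=5.06: S=32.01 A=48.82 C=37.77
t=5.78: S=32.01 A=50.01 C=37.04
t=6.50: S=32.01 A=51.20 C=36.31
Read off A at T=6.5: 51.20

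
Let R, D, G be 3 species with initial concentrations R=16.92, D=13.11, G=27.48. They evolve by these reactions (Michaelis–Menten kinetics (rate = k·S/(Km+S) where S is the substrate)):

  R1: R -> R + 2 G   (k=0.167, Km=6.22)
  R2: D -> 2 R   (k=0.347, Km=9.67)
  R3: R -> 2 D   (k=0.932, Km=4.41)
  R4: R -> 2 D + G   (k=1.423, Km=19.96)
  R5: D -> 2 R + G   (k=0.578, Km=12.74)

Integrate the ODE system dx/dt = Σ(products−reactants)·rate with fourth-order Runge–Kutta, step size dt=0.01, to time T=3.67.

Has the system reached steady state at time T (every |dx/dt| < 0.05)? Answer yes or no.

Steady state at T: no

RK4 with dt=0.01: 367 steps to T=3.67. Trajectory (selected grid times):
t=0.00: R=16.92 D=13.11 G=27.48
t=0.41: R=16.76 D=14.04 G=27.97
t=0.82: R=16.62 D=14.97 G=28.46
t=1.22: R=16.49 D=15.86 G=28.94
t=1.63: R=16.37 D=16.77 G=29.44
t=2.04: R=16.26 D=17.67 G=29.94
t=2.45: R=16.16 D=18.56 G=30.44
t=2.85: R=16.07 D=19.42 G=30.92
t=3.26: R=16.00 D=20.30 G=31.43
t=3.67: R=15.92 D=21.18 G=31.93
Rates at T: R1=0.1201, R2=0.2382, R3=0.7299, R4=0.6315, R5=0.3609
dx/dt at T (Σ net stoichiometry × rate): R=-0.1632, D=+2.1236, G=+1.2325
Largest |dx/dt| is |+2.1236| (D) ≥ 0.05 → not steady.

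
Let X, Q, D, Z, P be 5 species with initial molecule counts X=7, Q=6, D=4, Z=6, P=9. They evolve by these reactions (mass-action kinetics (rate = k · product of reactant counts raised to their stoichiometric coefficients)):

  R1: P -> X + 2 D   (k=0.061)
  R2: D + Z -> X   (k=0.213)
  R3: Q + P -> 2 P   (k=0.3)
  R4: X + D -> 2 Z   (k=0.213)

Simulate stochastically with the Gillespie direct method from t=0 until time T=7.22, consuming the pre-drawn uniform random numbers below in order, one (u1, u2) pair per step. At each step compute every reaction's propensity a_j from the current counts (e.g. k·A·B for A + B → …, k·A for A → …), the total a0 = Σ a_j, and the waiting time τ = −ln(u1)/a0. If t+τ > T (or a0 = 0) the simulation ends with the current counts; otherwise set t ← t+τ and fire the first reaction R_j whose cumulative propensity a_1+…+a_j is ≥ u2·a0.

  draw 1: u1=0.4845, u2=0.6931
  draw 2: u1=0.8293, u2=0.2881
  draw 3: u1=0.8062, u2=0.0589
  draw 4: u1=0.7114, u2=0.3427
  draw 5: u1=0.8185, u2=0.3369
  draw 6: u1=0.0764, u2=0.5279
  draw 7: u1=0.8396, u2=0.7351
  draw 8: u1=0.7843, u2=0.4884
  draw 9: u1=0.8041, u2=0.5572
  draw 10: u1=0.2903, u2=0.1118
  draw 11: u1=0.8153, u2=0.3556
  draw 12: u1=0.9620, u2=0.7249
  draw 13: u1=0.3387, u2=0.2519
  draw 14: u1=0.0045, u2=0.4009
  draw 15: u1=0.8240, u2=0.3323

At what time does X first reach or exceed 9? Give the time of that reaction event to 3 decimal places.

Threshold first reached at t = 0.604

t=0.000: X=7 Q=6 D=4 Z=6 P=9
Draw 1: a1=0.549, a2=5.112, a3=16.200, a4=5.964, a0=27.825; τ=−ln(0.4845)/27.825=0.026 → t=0.026; u2·a0=0.6931·27.825=19.286; a1+a2=5.661 < 19.286 ≤ a1+…+a3=21.861 → R3 fires; X=7 Q=5 D=4 Z=6 P=10
Draw 2: a1=0.610, a2=5.112, a3=15.000, a4=5.964, a0=26.686; τ=−ln(0.8293)/26.686=0.007 → t=0.033; u2·a0=0.2881·26.686=7.688; a1+a2=5.722 < 7.688 ≤ a1+…+a3=20.722 → R3 fires; X=7 Q=4 D=4 Z=6 P=11
Draw 3: a1=0.671, a2=5.112, a3=13.200, a4=5.964, a0=24.947; τ=−ln(0.8062)/24.947=0.009 → t=0.042; u2·a0=0.0589·24.947=1.469; a1=0.671 < 1.469 ≤ a1+a2=5.783 → R2 fires; X=8 Q=4 D=3 Z=5 P=11
Draw 4: a1=0.671, a2=3.195, a3=13.200, a4=5.112, a0=22.178; τ=−ln(0.7114)/22.178=0.015 → t=0.057; u2·a0=0.3427·22.178=7.600; a1+a2=3.866 < 7.600 ≤ a1+…+a3=17.066 → R3 fires; X=8 Q=3 D=3 Z=5 P=12
Draw 5: a1=0.732, a2=3.195, a3=10.800, a4=5.112, a0=19.839; τ=−ln(0.8185)/19.839=0.010 → t=0.067; u2·a0=0.3369·19.839=6.684; a1+a2=3.927 < 6.684 ≤ a1+…+a3=14.727 → R3 fires; X=8 Q=2 D=3 Z=5 P=13
Draw 6: a1=0.793, a2=3.195, a3=7.800, a4=5.112, a0=16.900; τ=−ln(0.0764)/16.900=0.152 → t=0.219; u2·a0=0.5279·16.900=8.922; a1+a2=3.988 < 8.922 ≤ a1+…+a3=11.788 → R3 fires; X=8 Q=1 D=3 Z=5 P=14
Draw 7: a1=0.854, a2=3.195, a3=4.200, a4=5.112, a0=13.361; τ=−ln(0.8396)/13.361=0.013 → t=0.232; u2·a0=0.7351·13.361=9.822; a1+…+a3=8.249 < 9.822 ≤ a1+…+a4=13.361 → R4 fires; X=7 Q=1 D=2 Z=7 P=14
Draw 8: a1=0.854, a2=2.982, a3=4.200, a4=2.982, a0=11.018; τ=−ln(0.7843)/11.018=0.022 → t=0.254; u2·a0=0.4884·11.018=5.381; a1+a2=3.836 < 5.381 ≤ a1+…+a3=8.036 → R3 fires; X=7 Q=0 D=2 Z=7 P=15
Draw 9: a1=0.915, a2=2.982, a3=0.000, a4=2.982, a0=6.879; τ=−ln(0.8041)/6.879=0.032 → t=0.286; u2·a0=0.5572·6.879=3.833; a1=0.915 < 3.833 ≤ a1+a2=3.897 → R2 fires; X=8 Q=0 D=1 Z=6 P=15
Draw 10: a1=0.915, a2=1.278, a3=0.000, a4=1.704, a0=3.897; τ=−ln(0.2903)/3.897=0.317 → t=0.604; u2·a0=0.1118·3.897=0.436 ≤ a1=0.915 → R1 fires; X=9 Q=0 D=3 Z=6 P=14
Draw 11: a1=0.854, a2=3.834, a3=0.000, a4=5.751, a0=10.439; τ=−ln(0.8153)/10.439=0.020 → t=0.623; u2·a0=0.3556·10.439=3.712; a1=0.854 < 3.712 ≤ a1+a2=4.688 → R2 fires; X=10 Q=0 D=2 Z=5 P=14
Draw 12: a1=0.854, a2=2.130, a3=0.000, a4=4.260, a0=7.244; τ=−ln(0.9620)/7.244=0.005 → t=0.628; u2·a0=0.7249·7.244=5.251; a1+…+a3=2.984 < 5.251 ≤ a1+…+a4=7.244 → R4 fires; X=9 Q=0 D=1 Z=7 P=14
Draw 13: a1=0.854, a2=1.491, a3=0.000, a4=1.917, a0=4.262; τ=−ln(0.3387)/4.262=0.254 → t=0.882; u2·a0=0.2519·4.262=1.074; a1=0.854 < 1.074 ≤ a1+a2=2.345 → R2 fires; X=10 Q=0 D=0 Z=6 P=14
Draw 14: a1=0.854, a2=0.000, a3=0.000, a4=0.000, a0=0.854; τ=−ln(0.0045)/0.854=6.327 → t=7.210; u2·a0=0.4009·0.854=0.342 ≤ a1=0.854 → R1 fires; X=11 Q=0 D=2 Z=6 P=13
Draw 15: a1=0.793, a2=2.556, a3=0.000, a4=4.686, a0=8.035; τ=−ln(0.8240)/8.035=0.024 → t=7.234 > T=7.22: stop.
X first becomes ≥ 9 when it reaches 9 at the event at t=0.604.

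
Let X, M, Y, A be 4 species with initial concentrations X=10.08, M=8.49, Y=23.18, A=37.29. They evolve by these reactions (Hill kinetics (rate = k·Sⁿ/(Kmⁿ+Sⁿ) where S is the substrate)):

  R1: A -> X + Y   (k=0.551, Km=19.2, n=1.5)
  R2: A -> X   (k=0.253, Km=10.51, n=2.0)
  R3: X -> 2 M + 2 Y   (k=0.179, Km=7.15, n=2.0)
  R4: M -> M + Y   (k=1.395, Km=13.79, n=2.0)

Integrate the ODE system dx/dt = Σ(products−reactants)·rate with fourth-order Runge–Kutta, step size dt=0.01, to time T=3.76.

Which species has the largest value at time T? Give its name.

Dominant species at T: A

RK4 with dt=0.01: 376 steps to T=3.76. Trajectory (selected grid times):
t=0.00: X=10.08 M=8.49 Y=23.18 A=37.29
t=0.42: X=10.30 M=8.59 Y=23.61 A=37.02
t=0.84: X=10.51 M=8.69 Y=24.05 A=36.76
t=1.25: X=10.72 M=8.79 Y=24.48 A=36.50
t=1.67: X=10.93 M=8.90 Y=24.92 A=36.23
t=2.09: X=11.15 M=9.00 Y=25.37 A=35.97
t=2.51: X=11.36 M=9.11 Y=25.82 A=35.70
t=2.92: X=11.56 M=9.22 Y=26.26 A=35.45
t=3.34: X=11.77 M=9.33 Y=26.71 A=35.18
t=3.76: X=11.98 M=9.44 Y=27.18 A=34.92
At T=3.76: X=11.98 M=9.44 Y=27.18 A=34.92; the largest is A.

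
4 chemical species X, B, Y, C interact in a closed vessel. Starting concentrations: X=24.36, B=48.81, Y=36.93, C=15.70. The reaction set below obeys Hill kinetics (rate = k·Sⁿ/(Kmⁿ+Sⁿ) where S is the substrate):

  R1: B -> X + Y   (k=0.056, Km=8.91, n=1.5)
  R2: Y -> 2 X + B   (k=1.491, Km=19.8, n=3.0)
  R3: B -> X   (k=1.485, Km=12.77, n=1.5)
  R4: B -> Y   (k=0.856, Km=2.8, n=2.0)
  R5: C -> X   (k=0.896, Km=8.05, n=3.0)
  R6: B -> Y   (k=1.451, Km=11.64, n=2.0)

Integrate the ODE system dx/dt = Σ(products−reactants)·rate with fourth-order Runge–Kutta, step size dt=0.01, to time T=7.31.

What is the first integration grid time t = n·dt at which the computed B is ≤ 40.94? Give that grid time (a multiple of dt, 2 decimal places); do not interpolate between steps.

Threshold first reached at t = 3.52

RK4 with dt=0.01: 731 steps to T=7.31. Trajectory (selected grid times):
t=0.00: X=24.36 B=48.81 Y=36.93 C=15.70
t=0.81: X=28.20 B=46.96 Y=37.72 C=15.07
t=1.62: X=32.03 B=45.13 Y=38.50 C=14.44
t=2.44: X=35.91 B=43.31 Y=39.27 C=13.82
t=3.25: X=39.73 B=41.52 Y=40.02 C=13.22
t=3.51: X=40.95 B=40.95 Y=40.26 C=13.03
t=3.52: X=41.00 B=40.93 Y=40.27 C=13.03
t=4.06: X=43.54 B=39.76 Y=40.76 C=12.64
t=4.87: X=47.33 B=38.03 Y=41.48 C=12.07
t=5.69: X=51.15 B=36.30 Y=42.20 C=11.51
t=6.50: X=54.91 B=34.61 Y=42.89 C=10.98
t=7.31: X=58.64 B=32.96 Y=43.57 C=10.47
B(3.51)=40.955 > 40.94 but B(3.52)=40.933 ≤ 40.94, so the first grid time is t=3.52.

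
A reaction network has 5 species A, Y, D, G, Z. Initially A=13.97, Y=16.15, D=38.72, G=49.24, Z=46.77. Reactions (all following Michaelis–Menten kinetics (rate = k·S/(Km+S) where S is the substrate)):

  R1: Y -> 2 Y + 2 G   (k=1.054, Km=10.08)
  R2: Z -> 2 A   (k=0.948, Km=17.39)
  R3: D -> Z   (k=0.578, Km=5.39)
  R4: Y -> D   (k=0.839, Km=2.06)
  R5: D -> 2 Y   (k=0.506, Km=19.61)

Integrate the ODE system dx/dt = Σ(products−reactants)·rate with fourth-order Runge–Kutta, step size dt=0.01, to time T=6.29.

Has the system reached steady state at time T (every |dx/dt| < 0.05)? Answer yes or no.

RK4 with dt=0.01: 629 steps to T=6.29. Trajectory (selected grid times):
t=0.00: A=13.97 Y=16.15 D=38.72 G=49.24 Z=46.77
t=0.70: A=14.94 Y=16.55 D=38.65 G=50.15 Z=46.64
t=1.40: A=15.90 Y=16.96 D=38.58 G=51.07 Z=46.51
t=2.10: A=16.87 Y=17.37 D=38.52 G=52.00 Z=46.39
t=2.80: A=17.83 Y=17.78 D=38.46 G=52.94 Z=46.26
t=3.49: A=18.78 Y=18.19 D=38.39 G=53.87 Z=46.13
t=4.19: A=19.75 Y=18.61 D=38.33 G=54.83 Z=46.01
t=4.89: A=20.71 Y=19.03 D=38.27 G=55.79 Z=45.88
t=5.59: A=21.67 Y=19.45 D=38.21 G=56.76 Z=45.75
t=6.29: A=22.63 Y=19.88 D=38.16 G=57.73 Z=45.63
Rates at T: R1=0.6993, R2=0.6864, R3=0.5065, R4=0.7602, R5=0.3342
dx/dt at T (Σ net stoichiometry × rate): A=+1.3728, Y=+0.6076, D=-0.0805, G=+1.3987, Z=-0.1799
Largest |dx/dt| is |+1.3987| (G) ≥ 0.05 → not steady.

Steady state at T: no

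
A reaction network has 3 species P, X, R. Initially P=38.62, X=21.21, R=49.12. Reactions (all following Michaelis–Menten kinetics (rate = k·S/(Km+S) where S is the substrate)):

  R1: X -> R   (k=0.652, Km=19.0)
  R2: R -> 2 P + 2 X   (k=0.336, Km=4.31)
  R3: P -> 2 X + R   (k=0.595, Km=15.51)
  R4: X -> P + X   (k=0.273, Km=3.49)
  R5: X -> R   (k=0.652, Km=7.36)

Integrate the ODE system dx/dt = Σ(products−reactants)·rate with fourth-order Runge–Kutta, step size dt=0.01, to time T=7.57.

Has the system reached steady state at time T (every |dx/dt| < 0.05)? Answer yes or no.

RK4 with dt=0.01: 757 steps to T=7.57. Trajectory (selected grid times):
t=0.00: P=38.62 X=21.21 R=49.12
t=0.84: P=38.98 X=21.74 R=49.92
t=1.68: P=39.34 X=22.28 R=50.72
t=2.52: P=39.70 X=22.80 R=51.53
t=3.36: P=40.06 X=23.33 R=52.34
t=4.21: P=40.43 X=23.86 R=53.17
t=5.05: P=40.79 X=24.38 R=54.00
t=5.89: P=41.15 X=24.90 R=54.83
t=6.73: P=41.51 X=25.41 R=55.67
t=7.57: P=41.87 X=25.92 R=56.51
Rates at T: R1=0.3762, R2=0.3122, R3=0.4342, R4=0.2406, R5=0.5078
dx/dt at T (Σ net stoichiometry × rate): P=+0.4308, X=+0.6087, R=+1.0060
Largest |dx/dt| is |+1.0060| (R) ≥ 0.05 → not steady.

Steady state at T: no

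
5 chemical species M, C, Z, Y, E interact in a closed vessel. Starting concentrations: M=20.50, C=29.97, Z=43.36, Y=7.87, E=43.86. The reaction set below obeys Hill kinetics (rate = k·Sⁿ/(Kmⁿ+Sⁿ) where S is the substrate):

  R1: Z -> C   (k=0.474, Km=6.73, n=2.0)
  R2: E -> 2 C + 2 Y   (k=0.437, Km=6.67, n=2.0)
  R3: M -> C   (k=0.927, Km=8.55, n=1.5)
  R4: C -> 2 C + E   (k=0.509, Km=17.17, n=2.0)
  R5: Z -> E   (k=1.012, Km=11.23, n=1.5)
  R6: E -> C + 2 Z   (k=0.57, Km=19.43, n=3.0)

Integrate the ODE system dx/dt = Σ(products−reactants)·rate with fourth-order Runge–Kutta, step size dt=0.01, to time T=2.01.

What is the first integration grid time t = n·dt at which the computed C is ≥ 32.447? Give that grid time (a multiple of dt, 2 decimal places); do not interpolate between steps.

Threshold first reached at t = 0.84

RK4 with dt=0.01: 201 steps to T=2.01. Trajectory (selected grid times):
t=0.00: M=20.50 C=29.97 Z=43.36 Y=7.87 E=43.86
t=0.22: M=20.34 C=30.62 Z=43.29 Y=8.06 E=43.93
t=0.45: M=20.17 C=31.30 Z=43.22 Y=8.25 E=44.01
t=0.67: M=20.01 C=31.95 Z=43.15 Y=8.44 E=44.08
t=0.83: M=19.90 C=32.43 Z=43.11 Y=8.58 E=44.14
t=0.84: M=19.89 C=32.46 Z=43.10 Y=8.59 E=44.14
t=0.89: M=19.85 C=32.60 Z=43.09 Y=8.63 E=44.16
t=1.12: M=19.69 C=33.29 Z=43.02 Y=8.83 E=44.23
t=1.34: M=19.53 C=33.94 Z=42.95 Y=9.01 E=44.31
t=1.56: M=19.37 C=34.59 Z=42.88 Y=9.20 E=44.39
t=1.79: M=19.21 C=35.27 Z=42.81 Y=9.40 E=44.47
t=2.01: M=19.05 C=35.93 Z=42.75 Y=9.59 E=44.54
C(0.83)=32.426 < 32.447 but C(0.84)=32.456 ≥ 32.447, so the first grid time is t=0.84.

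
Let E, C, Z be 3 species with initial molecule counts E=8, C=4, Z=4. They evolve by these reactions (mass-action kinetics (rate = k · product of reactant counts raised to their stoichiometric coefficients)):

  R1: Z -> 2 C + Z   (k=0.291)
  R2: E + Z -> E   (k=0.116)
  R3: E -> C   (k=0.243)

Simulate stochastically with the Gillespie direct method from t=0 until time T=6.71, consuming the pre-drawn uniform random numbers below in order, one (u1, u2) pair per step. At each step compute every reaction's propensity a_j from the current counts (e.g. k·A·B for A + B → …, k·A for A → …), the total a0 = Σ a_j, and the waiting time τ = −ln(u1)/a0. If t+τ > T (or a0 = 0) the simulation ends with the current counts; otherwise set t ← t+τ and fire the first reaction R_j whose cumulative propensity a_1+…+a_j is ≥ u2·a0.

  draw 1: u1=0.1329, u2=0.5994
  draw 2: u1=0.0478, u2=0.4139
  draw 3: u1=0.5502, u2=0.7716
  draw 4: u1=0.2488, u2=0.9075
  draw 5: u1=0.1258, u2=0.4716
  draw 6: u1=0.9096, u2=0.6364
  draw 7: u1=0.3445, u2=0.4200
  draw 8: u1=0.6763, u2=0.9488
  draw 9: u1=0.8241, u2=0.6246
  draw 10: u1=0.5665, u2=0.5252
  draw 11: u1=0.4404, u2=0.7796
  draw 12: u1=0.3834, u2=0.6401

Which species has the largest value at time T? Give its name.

t=0.000: E=8 C=4 Z=4
Draw 1: a1=1.164, a2=3.712, a3=1.944, a0=6.820; τ=−ln(0.1329)/6.820=0.296 → t=0.296; u2·a0=0.5994·6.820=4.088; a1=1.164 < 4.088 ≤ a1+a2=4.876 → R2 fires; E=8 C=4 Z=3
Draw 2: a1=0.873, a2=2.784, a3=1.944, a0=5.601; τ=−ln(0.0478)/5.601=0.543 → t=0.839; u2·a0=0.4139·5.601=2.318; a1=0.873 < 2.318 ≤ a1+a2=3.657 → R2 fires; E=8 C=4 Z=2
Draw 3: a1=0.582, a2=1.856, a3=1.944, a0=4.382; τ=−ln(0.5502)/4.382=0.136 → t=0.975; u2·a0=0.7716·4.382=3.381; a1+a2=2.438 < 3.381 ≤ a1+…+a3=4.382 → R3 fires; E=7 C=5 Z=2
Draw 4: a1=0.582, a2=1.624, a3=1.701, a0=3.907; τ=−ln(0.2488)/3.907=0.356 → t=1.331; u2·a0=0.9075·3.907=3.546; a1+a2=2.206 < 3.546 ≤ a1+…+a3=3.907 → R3 fires; E=6 C=6 Z=2
Draw 5: a1=0.582, a2=1.392, a3=1.458, a0=3.432; τ=−ln(0.1258)/3.432=0.604 → t=1.935; u2·a0=0.4716·3.432=1.619; a1=0.582 < 1.619 ≤ a1+a2=1.974 → R2 fires; E=6 C=6 Z=1
Draw 6: a1=0.291, a2=0.696, a3=1.458, a0=2.445; τ=−ln(0.9096)/2.445=0.039 → t=1.974; u2·a0=0.6364·2.445=1.556; a1+a2=0.987 < 1.556 ≤ a1+…+a3=2.445 → R3 fires; E=5 C=7 Z=1
Draw 7: a1=0.291, a2=0.580, a3=1.215, a0=2.086; τ=−ln(0.3445)/2.086=0.511 → t=2.485; u2·a0=0.4200·2.086=0.876; a1+a2=0.871 < 0.876 ≤ a1+…+a3=2.086 → R3 fires; E=4 C=8 Z=1
Draw 8: a1=0.291, a2=0.464, a3=0.972, a0=1.727; τ=−ln(0.6763)/1.727=0.226 → t=2.711; u2·a0=0.9488·1.727=1.639; a1+a2=0.755 < 1.639 ≤ a1+…+a3=1.727 → R3 fires; E=3 C=9 Z=1
Draw 9: a1=0.291, a2=0.348, a3=0.729, a0=1.368; τ=−ln(0.8241)/1.368=0.141 → t=2.853; u2·a0=0.6246·1.368=0.854; a1+a2=0.639 < 0.854 ≤ a1+…+a3=1.368 → R3 fires; E=2 C=10 Z=1
Draw 10: a1=0.291, a2=0.232, a3=0.486, a0=1.009; τ=−ln(0.5665)/1.009=0.563 → t=3.416; u2·a0=0.5252·1.009=0.530; a1+a2=0.523 < 0.530 ≤ a1+…+a3=1.009 → R3 fires; E=1 C=11 Z=1
Draw 11: a1=0.291, a2=0.116, a3=0.243, a0=0.650; τ=−ln(0.4404)/0.650=1.262 → t=4.678; u2·a0=0.7796·0.650=0.507; a1+a2=0.407 < 0.507 ≤ a1+…+a3=0.650 → R3 fires; E=0 C=12 Z=1
Draw 12: a1=0.291, a2=0.000, a3=0.000, a0=0.291; τ=−ln(0.3834)/0.291=3.294 → t=7.972 > T=6.71: stop.
At T=6.71: E=0 C=12 Z=1; the largest is C.

Dominant species at T: C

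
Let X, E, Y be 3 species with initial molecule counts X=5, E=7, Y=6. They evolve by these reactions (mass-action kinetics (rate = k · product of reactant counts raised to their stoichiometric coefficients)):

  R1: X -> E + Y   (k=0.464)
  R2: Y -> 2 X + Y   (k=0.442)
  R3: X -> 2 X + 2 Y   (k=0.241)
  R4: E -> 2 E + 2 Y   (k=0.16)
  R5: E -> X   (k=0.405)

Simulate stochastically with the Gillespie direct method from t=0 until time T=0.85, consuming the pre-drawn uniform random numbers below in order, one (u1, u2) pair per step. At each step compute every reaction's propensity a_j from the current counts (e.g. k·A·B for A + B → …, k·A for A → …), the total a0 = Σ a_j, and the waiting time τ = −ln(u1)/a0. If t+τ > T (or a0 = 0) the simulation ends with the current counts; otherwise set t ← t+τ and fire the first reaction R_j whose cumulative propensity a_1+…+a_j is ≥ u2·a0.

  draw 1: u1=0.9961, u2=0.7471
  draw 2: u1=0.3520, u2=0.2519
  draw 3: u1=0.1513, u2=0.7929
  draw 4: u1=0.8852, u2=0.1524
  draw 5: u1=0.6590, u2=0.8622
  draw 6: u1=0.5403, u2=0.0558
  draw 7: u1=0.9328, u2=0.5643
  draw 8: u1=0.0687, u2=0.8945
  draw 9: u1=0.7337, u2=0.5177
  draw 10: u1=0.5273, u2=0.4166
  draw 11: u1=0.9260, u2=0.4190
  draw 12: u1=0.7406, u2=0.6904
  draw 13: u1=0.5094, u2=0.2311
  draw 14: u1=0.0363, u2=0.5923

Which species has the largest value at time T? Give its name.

t=0.000: X=5 E=7 Y=6
Draw 1: a1=2.320, a2=2.652, a3=1.205, a4=1.120, a5=2.835, a0=10.132; τ=−ln(0.9961)/10.132=0.000 → t=0.000; u2·a0=0.7471·10.132=7.570; a1+…+a4=7.297 < 7.570 ≤ a1+…+a5=10.132 → R5 fires; X=6 E=6 Y=6
Draw 2: a1=2.784, a2=2.652, a3=1.446, a4=0.960, a5=2.430, a0=10.272; τ=−ln(0.3520)/10.272=0.102 → t=0.102; u2·a0=0.2519·10.272=2.588 ≤ a1=2.784 → R1 fires; X=5 E=7 Y=7
Draw 3: a1=2.320, a2=3.094, a3=1.205, a4=1.120, a5=2.835, a0=10.574; τ=−ln(0.1513)/10.574=0.179 → t=0.281; u2·a0=0.7929·10.574=8.384; a1+…+a4=7.739 < 8.384 ≤ a1+…+a5=10.574 → R5 fires; X=6 E=6 Y=7
Draw 4: a1=2.784, a2=3.094, a3=1.446, a4=0.960, a5=2.430, a0=10.714; τ=−ln(0.8852)/10.714=0.011 → t=0.292; u2·a0=0.1524·10.714=1.633 ≤ a1=2.784 → R1 fires; X=5 E=7 Y=8
Draw 5: a1=2.320, a2=3.536, a3=1.205, a4=1.120, a5=2.835, a0=11.016; τ=−ln(0.6590)/11.016=0.038 → t=0.330; u2·a0=0.8622·11.016=9.498; a1+…+a4=8.181 < 9.498 ≤ a1+…+a5=11.016 → R5 fires; X=6 E=6 Y=8
Draw 6: a1=2.784, a2=3.536, a3=1.446, a4=0.960, a5=2.430, a0=11.156; τ=−ln(0.5403)/11.156=0.055 → t=0.385; u2·a0=0.0558·11.156=0.623 ≤ a1=2.784 → R1 fires; X=5 E=7 Y=9
Draw 7: a1=2.320, a2=3.978, a3=1.205, a4=1.120, a5=2.835, a0=11.458; τ=−ln(0.9328)/11.458=0.006 → t=0.391; u2·a0=0.5643·11.458=6.466; a1+a2=6.298 < 6.466 ≤ a1+…+a3=7.503 → R3 fires; X=6 E=7 Y=11
Draw 8: a1=2.784, a2=4.862, a3=1.446, a4=1.120, a5=2.835, a0=13.047; τ=−ln(0.0687)/13.047=0.205 → t=0.596; u2·a0=0.8945·13.047=11.671; a1+…+a4=10.212 < 11.671 ≤ a1+…+a5=13.047 → R5 fires; X=7 E=6 Y=11
Draw 9: a1=3.248, a2=4.862, a3=1.687, a4=0.960, a5=2.430, a0=13.187; τ=−ln(0.7337)/13.187=0.023 → t=0.620; u2·a0=0.5177·13.187=6.827; a1=3.248 < 6.827 ≤ a1+a2=8.110 → R2 fires; X=9 E=6 Y=11
Draw 10: a1=4.176, a2=4.862, a3=2.169, a4=0.960, a5=2.430, a0=14.597; τ=−ln(0.5273)/14.597=0.044 → t=0.664; u2·a0=0.4166·14.597=6.081; a1=4.176 < 6.081 ≤ a1+a2=9.038 → R2 fires; X=11 E=6 Y=11
Draw 11: a1=5.104, a2=4.862, a3=2.651, a4=0.960, a5=2.430, a0=16.007; τ=−ln(0.9260)/16.007=0.005 → t=0.669; u2·a0=0.4190·16.007=6.707; a1=5.104 < 6.707 ≤ a1+a2=9.966 → R2 fires; X=13 E=6 Y=11
Draw 12: a1=6.032, a2=4.862, a3=3.133, a4=0.960, a5=2.430, a0=17.417; τ=−ln(0.7406)/17.417=0.017 → t=0.686; u2·a0=0.6904·17.417=12.025; a1+a2=10.894 < 12.025 ≤ a1+…+a3=14.027 → R3 fires; X=14 E=6 Y=13
Draw 13: a1=6.496, a2=5.746, a3=3.374, a4=0.960, a5=2.430, a0=19.006; τ=−ln(0.5094)/19.006=0.035 → t=0.721; u2·a0=0.2311·19.006=4.392 ≤ a1=6.496 → R1 fires; X=13 E=7 Y=14
Draw 14: a1=6.032, a2=6.188, a3=3.133, a4=1.120, a5=2.835, a0=19.308; τ=−ln(0.0363)/19.308=0.172 → t=0.893 > T=0.85: stop.
At T=0.85: X=13 E=7 Y=14; the largest is Y.

Dominant species at T: Y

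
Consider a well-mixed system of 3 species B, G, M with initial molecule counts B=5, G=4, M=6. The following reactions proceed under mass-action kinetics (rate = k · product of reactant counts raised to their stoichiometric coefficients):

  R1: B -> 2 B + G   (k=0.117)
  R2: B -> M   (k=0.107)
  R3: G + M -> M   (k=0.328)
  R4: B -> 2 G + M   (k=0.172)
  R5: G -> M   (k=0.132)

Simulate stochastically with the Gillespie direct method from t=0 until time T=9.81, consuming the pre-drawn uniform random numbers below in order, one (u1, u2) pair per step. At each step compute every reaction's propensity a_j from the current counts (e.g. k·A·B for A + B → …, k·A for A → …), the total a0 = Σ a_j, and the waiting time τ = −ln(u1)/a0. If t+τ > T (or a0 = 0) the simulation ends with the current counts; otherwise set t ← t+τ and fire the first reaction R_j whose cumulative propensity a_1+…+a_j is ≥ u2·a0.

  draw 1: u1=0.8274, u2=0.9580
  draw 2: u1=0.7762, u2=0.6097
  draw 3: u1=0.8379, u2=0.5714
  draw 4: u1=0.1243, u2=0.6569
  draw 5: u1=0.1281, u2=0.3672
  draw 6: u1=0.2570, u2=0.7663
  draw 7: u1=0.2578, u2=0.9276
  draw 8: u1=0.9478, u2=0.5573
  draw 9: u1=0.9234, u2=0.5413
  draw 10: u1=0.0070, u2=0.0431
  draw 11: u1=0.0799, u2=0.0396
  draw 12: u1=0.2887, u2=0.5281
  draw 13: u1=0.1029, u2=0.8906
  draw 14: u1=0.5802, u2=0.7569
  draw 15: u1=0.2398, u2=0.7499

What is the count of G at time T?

G at T = 1

t=0.000: B=5 G=4 M=6
Draw 1: a1=0.585, a2=0.535, a3=7.872, a4=0.860, a5=0.528, a0=10.380; τ=−ln(0.8274)/10.380=0.018 → t=0.018; u2·a0=0.9580·10.380=9.944; a1+…+a4=9.852 < 9.944 ≤ a1+…+a5=10.380 → R5 fires; B=5 G=3 M=7
Draw 2: a1=0.585, a2=0.535, a3=6.888, a4=0.860, a5=0.396, a0=9.264; τ=−ln(0.7762)/9.264=0.027 → t=0.046; u2·a0=0.6097·9.264=5.648; a1+a2=1.120 < 5.648 ≤ a1+…+a3=8.008 → R3 fires; B=5 G=2 M=7
Draw 3: a1=0.585, a2=0.535, a3=4.592, a4=0.860, a5=0.264, a0=6.836; τ=−ln(0.8379)/6.836=0.026 → t=0.071; u2·a0=0.5714·6.836=3.906; a1+a2=1.120 < 3.906 ≤ a1+…+a3=5.712 → R3 fires; B=5 G=1 M=7
Draw 4: a1=0.585, a2=0.535, a3=2.296, a4=0.860, a5=0.132, a0=4.408; τ=−ln(0.1243)/4.408=0.473 → t=0.544; u2·a0=0.6569·4.408=2.896; a1+a2=1.120 < 2.896 ≤ a1+…+a3=3.416 → R3 fires; B=5 G=0 M=7
Draw 5: a1=0.585, a2=0.535, a3=0.000, a4=0.860, a5=0.000, a0=1.980; τ=−ln(0.1281)/1.980=1.038 → t=1.582; u2·a0=0.3672·1.980=0.727; a1=0.585 < 0.727 ≤ a1+a2=1.120 → R2 fires; B=4 G=0 M=8
Draw 6: a1=0.468, a2=0.428, a3=0.000, a4=0.688, a5=0.000, a0=1.584; τ=−ln(0.2570)/1.584=0.858 → t=2.440; u2·a0=0.7663·1.584=1.214; a1+…+a3=0.896 < 1.214 ≤ a1+…+a4=1.584 → R4 fires; B=3 G=2 M=9
Draw 7: a1=0.351, a2=0.321, a3=5.904, a4=0.516, a5=0.264, a0=7.356; τ=−ln(0.2578)/7.356=0.184 → t=2.624; u2·a0=0.9276·7.356=6.823; a1+…+a3=6.576 < 6.823 ≤ a1+…+a4=7.092 → R4 fires; B=2 G=4 M=10
Draw 8: a1=0.234, a2=0.214, a3=13.120, a4=0.344, a5=0.528, a0=14.440; τ=−ln(0.9478)/14.440=0.004 → t=2.628; u2·a0=0.5573·14.440=8.047; a1+a2=0.448 < 8.047 ≤ a1+…+a3=13.568 → R3 fires; B=2 G=3 M=10
Draw 9: a1=0.234, a2=0.214, a3=9.840, a4=0.344, a5=0.396, a0=11.028; τ=−ln(0.9234)/11.028=0.007 → t=2.635; u2·a0=0.5413·11.028=5.969; a1+a2=0.448 < 5.969 ≤ a1+…+a3=10.288 → R3 fires; B=2 G=2 M=10
Draw 10: a1=0.234, a2=0.214, a3=6.560, a4=0.344, a5=0.264, a0=7.616; τ=−ln(0.0070)/7.616=0.652 → t=3.287; u2·a0=0.0431·7.616=0.328; a1=0.234 < 0.328 ≤ a1+a2=0.448 → R2 fires; B=1 G=2 M=11
Draw 11: a1=0.117, a2=0.107, a3=7.216, a4=0.172, a5=0.264, a0=7.876; τ=−ln(0.0799)/7.876=0.321 → t=3.608; u2·a0=0.0396·7.876=0.312; a1+a2=0.224 < 0.312 ≤ a1+…+a3=7.440 → R3 fires; B=1 G=1 M=11
Draw 12: a1=0.117, a2=0.107, a3=3.608, a4=0.172, a5=0.132, a0=4.136; τ=−ln(0.2887)/4.136=0.300 → t=3.908; u2·a0=0.5281·4.136=2.184; a1+a2=0.224 < 2.184 ≤ a1+…+a3=3.832 → R3 fires; B=1 G=0 M=11
Draw 13: a1=0.117, a2=0.107, a3=0.000, a4=0.172, a5=0.000, a0=0.396; τ=−ln(0.1029)/0.396=5.742 → t=9.650; u2·a0=0.8906·0.396=0.353; a1+…+a3=0.224 < 0.353 ≤ a1+…+a4=0.396 → R4 fires; B=0 G=2 M=12
Draw 14: a1=0.000, a2=0.000, a3=7.872, a4=0.000, a5=0.264, a0=8.136; τ=−ln(0.5802)/8.136=0.067 → t=9.717; u2·a0=0.7569·8.136=6.158; a1+a2=0.000 < 6.158 ≤ a1+…+a3=7.872 → R3 fires; B=0 G=1 M=12
Draw 15: a1=0.000, a2=0.000, a3=3.936, a4=0.000, a5=0.132, a0=4.068; τ=−ln(0.2398)/4.068=0.351 → t=10.068 > T=9.81: stop.
Read off G at T=9.81: 1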